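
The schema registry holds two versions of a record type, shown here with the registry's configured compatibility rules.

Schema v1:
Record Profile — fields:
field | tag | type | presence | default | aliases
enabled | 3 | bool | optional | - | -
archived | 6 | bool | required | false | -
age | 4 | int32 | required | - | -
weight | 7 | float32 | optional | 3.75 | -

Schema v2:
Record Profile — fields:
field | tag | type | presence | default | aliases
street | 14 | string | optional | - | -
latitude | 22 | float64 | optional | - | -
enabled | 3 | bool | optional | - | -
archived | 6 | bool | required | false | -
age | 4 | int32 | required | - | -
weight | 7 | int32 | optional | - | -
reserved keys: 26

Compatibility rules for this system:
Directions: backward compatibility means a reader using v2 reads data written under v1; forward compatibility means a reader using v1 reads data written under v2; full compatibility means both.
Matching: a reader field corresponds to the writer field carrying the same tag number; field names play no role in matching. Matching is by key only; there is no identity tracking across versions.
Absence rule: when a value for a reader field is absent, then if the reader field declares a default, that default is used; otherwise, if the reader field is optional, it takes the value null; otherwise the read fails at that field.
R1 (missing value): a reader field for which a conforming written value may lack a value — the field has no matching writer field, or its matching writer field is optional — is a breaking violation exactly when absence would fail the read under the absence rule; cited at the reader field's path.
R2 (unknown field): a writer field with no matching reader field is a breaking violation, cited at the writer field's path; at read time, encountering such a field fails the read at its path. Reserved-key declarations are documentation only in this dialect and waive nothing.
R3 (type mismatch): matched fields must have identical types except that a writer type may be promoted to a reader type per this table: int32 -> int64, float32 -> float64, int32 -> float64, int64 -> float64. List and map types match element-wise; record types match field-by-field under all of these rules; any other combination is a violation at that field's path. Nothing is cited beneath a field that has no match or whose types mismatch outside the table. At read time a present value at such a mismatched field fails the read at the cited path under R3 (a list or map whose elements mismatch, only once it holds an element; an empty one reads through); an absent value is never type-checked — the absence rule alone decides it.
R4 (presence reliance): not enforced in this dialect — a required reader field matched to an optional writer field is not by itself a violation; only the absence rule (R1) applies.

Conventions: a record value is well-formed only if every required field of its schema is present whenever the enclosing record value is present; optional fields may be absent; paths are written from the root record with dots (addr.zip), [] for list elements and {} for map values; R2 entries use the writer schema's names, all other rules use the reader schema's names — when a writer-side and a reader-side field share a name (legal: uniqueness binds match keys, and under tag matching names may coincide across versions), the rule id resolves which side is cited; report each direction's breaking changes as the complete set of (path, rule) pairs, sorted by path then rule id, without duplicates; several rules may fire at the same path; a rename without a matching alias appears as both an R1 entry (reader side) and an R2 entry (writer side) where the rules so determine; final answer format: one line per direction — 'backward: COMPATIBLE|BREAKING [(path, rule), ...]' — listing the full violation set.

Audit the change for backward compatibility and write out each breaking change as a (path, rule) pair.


in Profile below, arrows point writer -> reader
backward for Profile (reader v2, writer v1):
  street has no writer counterpart
  latitude has no writer counterpart
  enabled: bool -> bool, writer optional; from enabled
  archived: bool -> bool, writer required; from archived
  age: int32 -> int32, writer required; from age
  weight: float32 -> int32, writer optional; from weight
  rule R3 violated at weight
  backward on Profile therefore BREAKING (1)
remaining Profile differences; none change what is asked:
  added field street to record Profile: optional string, tag 14 (in v2 it sits immediately before enabled) -> matters only for Profile's forward compatibility — outside the asked direction
  added field latitude to record Profile: optional float64, tag 22 (in v2 it sits immediately before enabled) -> matters only for Profile's forward compatibility — outside the asked direction

backward: BREAKING [(weight, R3)]


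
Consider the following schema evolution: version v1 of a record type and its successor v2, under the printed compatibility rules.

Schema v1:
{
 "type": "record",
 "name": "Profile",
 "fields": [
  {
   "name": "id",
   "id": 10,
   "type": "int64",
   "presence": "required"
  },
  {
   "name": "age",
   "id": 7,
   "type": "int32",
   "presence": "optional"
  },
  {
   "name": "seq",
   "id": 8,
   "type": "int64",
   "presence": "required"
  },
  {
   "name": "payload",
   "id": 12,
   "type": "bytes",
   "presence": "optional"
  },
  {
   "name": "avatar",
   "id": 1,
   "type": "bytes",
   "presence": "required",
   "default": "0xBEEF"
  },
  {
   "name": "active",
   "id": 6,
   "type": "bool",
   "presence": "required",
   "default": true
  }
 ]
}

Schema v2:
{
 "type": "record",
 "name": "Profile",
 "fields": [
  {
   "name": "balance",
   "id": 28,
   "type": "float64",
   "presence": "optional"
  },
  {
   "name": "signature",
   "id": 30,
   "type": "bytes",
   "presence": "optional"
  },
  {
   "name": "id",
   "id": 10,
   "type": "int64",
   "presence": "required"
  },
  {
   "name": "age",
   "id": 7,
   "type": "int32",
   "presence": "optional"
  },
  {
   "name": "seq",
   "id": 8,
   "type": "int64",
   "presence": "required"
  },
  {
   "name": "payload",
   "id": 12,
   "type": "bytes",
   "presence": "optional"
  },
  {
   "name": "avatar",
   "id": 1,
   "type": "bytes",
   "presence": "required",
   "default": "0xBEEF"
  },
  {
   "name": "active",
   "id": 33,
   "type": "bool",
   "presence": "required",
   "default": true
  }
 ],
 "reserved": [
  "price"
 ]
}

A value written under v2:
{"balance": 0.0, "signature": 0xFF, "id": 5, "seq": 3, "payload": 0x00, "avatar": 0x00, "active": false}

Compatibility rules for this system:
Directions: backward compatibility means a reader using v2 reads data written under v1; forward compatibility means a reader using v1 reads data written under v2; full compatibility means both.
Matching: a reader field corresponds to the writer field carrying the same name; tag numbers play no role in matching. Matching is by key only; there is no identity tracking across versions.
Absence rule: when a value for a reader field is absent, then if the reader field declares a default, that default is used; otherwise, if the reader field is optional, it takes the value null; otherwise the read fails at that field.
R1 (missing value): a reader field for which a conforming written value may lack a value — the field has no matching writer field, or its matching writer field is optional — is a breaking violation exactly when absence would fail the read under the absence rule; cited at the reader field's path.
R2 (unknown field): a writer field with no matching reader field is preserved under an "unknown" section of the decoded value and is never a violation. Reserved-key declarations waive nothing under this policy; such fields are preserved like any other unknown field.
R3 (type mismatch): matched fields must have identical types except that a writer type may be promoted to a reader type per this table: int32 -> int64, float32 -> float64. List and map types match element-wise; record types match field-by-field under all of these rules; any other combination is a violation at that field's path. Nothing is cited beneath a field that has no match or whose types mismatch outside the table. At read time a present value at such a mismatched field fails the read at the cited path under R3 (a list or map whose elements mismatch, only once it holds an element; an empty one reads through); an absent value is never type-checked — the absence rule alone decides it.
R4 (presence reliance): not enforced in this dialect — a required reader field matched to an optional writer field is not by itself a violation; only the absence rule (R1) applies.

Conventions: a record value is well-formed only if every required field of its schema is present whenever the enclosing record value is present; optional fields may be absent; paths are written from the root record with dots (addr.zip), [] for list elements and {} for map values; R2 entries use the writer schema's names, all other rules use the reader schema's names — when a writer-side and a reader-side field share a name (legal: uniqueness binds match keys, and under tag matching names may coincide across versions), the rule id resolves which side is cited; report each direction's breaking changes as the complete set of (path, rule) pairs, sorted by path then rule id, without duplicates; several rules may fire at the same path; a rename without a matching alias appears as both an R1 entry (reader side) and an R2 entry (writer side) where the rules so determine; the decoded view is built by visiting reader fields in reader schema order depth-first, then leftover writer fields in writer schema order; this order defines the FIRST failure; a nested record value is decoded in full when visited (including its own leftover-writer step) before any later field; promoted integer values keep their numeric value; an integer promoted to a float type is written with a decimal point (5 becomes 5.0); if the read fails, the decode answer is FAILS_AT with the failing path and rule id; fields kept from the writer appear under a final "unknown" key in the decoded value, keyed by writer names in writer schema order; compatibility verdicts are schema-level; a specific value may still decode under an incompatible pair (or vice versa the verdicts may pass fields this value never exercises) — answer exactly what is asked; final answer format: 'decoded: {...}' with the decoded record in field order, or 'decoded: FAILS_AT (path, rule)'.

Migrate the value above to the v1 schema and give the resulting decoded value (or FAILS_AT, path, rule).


decoded: {"id": 5, "age": null, "seq": 3, "payload": 0x00, "avatar": 0x00, "active": false, "unknown": {"balance": 0.0, "signature": 0xFF}}

the writer's type comes first in each Profile pair
decoding the Profile value with the v1 reader:
  id := 5
  age := null (absent, optional -> null)
  seq := 3
  payload := 0x00
  avatar := 0x00
  active := false
  writer balance: kept under "unknown"
  writer signature: kept under "unknown"
  => decoded: {"id": 5, "age": null, "seq": 3, "payload": 0x00, "avatar": 0x00, "active": false, "unknown": {"balance": 0.0, "signature": 0xFF}}
the other Profile changes do not affect what is asked:
  field active in record Profile: tag 6 changed to 33 -> no rule fires on it and the decoded Profile view is identical with or without it


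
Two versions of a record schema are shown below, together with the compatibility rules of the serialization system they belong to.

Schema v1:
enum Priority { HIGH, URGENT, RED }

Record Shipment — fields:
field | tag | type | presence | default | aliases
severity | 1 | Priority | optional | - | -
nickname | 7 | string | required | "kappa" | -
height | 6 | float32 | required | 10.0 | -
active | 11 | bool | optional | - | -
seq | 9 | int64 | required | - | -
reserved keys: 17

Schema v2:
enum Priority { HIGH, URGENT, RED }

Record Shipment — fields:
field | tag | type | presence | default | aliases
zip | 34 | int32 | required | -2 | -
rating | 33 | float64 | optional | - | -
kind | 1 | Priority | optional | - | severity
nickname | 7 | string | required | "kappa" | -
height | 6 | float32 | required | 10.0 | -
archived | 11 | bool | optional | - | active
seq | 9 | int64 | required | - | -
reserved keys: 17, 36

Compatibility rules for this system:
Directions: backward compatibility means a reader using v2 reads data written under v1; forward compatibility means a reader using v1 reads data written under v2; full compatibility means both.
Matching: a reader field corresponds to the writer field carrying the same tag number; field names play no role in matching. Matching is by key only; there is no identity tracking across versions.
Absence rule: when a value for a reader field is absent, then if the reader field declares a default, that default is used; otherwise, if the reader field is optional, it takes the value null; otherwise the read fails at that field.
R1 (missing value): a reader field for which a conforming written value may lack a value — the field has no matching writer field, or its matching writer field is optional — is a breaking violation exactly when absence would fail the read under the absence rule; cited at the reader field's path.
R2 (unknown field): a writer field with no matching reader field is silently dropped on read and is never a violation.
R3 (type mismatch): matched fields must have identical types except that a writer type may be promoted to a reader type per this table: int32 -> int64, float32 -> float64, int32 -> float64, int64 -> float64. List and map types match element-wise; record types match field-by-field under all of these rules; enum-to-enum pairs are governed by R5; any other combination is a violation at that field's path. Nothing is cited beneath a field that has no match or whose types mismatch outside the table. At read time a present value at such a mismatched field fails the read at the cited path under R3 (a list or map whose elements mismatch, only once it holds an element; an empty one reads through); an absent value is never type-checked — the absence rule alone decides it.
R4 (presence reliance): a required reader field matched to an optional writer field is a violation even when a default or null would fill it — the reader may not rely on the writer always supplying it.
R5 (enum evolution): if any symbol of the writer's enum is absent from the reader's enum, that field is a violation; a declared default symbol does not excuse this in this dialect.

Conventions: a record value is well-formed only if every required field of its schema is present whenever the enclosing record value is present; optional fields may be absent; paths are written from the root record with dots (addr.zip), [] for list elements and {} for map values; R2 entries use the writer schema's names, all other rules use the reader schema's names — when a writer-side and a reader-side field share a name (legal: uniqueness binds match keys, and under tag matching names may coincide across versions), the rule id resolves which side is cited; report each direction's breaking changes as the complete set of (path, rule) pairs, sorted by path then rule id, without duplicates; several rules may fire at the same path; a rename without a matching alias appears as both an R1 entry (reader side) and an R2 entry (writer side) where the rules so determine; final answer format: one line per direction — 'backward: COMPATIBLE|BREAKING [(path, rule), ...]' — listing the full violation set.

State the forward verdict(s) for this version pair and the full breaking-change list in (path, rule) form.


forward: COMPATIBLE []

each type pair in Shipment: writer, then reader
checking forward for Shipment: reader v1 against writer v2:
  severity: Priority -> Priority, writer optional; from kind
  nickname: string -> string, writer required; from nickname
  height: float32 -> float32, writer required; from height
  active: bool -> bool, writer optional; from archived
  seq: int64 -> int64, writer required; from seq
  leftover writer field: zip
  leftover writer field: rating
  => forward: COMPATIBLE
the other Shipment changes do not affect what is asked:
  renamed field severity to kind in record Shipment (alias severity declared on the renamed field) -> no rule fires on it in Shipment's dialect; the asked verdict holds
  renamed field active to archived in record Shipment (alias active declared on the renamed field) -> no rule fires on it in Shipment's dialect; the asked verdict holds
  added field rating to record Shipment: optional float64, tag 33 (in v2 it sits immediately before kind) -> no rule fires on it in Shipment's dialect; the asked verdict holds
  added field zip to record Shipment: required int32, tag 34, default -2 (in v2 it sits immediately before kind) -> no rule fires on it in Shipment's dialect; the asked verdict holds


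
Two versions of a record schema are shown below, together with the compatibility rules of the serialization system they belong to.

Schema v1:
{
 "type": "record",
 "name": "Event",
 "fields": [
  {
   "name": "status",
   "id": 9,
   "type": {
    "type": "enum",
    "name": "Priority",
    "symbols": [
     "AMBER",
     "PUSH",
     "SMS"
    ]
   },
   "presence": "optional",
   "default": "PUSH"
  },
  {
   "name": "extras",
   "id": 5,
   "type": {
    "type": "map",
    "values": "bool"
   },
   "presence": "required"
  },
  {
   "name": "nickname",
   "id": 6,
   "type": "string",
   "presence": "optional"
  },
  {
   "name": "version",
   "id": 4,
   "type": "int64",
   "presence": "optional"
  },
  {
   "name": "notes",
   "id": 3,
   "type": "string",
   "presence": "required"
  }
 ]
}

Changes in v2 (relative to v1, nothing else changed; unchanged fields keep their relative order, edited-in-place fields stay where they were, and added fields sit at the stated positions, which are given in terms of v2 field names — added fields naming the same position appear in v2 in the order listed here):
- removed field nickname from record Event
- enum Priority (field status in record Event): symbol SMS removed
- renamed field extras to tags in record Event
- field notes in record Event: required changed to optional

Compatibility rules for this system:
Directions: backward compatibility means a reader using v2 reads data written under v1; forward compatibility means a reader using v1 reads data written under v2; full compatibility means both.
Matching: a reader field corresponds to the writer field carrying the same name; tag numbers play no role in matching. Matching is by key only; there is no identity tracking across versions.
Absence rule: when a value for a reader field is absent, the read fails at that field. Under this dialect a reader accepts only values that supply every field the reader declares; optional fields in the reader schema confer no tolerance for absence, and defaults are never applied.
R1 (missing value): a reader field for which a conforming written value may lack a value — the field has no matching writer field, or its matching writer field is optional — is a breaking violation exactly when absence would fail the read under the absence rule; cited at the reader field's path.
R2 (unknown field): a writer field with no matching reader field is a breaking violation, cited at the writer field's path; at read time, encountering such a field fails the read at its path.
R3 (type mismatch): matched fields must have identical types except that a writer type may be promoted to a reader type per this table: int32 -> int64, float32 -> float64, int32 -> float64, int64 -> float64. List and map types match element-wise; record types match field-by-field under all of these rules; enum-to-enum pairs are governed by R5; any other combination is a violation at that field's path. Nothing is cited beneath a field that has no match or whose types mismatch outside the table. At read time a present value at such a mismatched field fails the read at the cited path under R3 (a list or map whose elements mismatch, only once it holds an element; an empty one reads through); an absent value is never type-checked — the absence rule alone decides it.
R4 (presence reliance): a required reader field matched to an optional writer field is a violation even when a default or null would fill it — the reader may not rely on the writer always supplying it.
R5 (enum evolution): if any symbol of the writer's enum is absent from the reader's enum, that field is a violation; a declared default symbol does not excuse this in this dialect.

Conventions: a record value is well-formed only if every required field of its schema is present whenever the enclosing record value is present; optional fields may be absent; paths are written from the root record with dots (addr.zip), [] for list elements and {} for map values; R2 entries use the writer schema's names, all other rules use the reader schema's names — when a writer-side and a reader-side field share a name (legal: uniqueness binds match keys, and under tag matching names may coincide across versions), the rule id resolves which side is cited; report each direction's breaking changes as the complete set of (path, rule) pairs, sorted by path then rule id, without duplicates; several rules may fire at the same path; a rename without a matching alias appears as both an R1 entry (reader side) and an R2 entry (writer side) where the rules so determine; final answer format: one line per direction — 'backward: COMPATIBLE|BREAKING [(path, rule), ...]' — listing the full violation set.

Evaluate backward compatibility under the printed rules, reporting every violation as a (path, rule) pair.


each type pair in Event: writer, then reader
backward pass over Event, reader schema v2, writer schema v1:
  Priority -> Priority, writer optional: status aligns to status
  tags: no writer-side match
  int64 -> int64, writer optional: version aligns to version
  string -> string, writer required: notes aligns to notes
  leftover writer field: extras
  leftover writer field: nickname
  violation R2 at extras
  violation R2 at nickname
  violation R1 at status
  violation R5 at status
  violation R1 at tags
  violation R1 at version
  => backward verdict for Event: BREAKING, 6 violation(s)
the other Event changes do not affect what is asked:
  field notes in record Event: required changed to optional -> affects forward compatibility only, which is not asked

backward: BREAKING [(extras, R2), (nickname, R2), (status, R1), (status, R5), (tags, R1), (version, R1)]


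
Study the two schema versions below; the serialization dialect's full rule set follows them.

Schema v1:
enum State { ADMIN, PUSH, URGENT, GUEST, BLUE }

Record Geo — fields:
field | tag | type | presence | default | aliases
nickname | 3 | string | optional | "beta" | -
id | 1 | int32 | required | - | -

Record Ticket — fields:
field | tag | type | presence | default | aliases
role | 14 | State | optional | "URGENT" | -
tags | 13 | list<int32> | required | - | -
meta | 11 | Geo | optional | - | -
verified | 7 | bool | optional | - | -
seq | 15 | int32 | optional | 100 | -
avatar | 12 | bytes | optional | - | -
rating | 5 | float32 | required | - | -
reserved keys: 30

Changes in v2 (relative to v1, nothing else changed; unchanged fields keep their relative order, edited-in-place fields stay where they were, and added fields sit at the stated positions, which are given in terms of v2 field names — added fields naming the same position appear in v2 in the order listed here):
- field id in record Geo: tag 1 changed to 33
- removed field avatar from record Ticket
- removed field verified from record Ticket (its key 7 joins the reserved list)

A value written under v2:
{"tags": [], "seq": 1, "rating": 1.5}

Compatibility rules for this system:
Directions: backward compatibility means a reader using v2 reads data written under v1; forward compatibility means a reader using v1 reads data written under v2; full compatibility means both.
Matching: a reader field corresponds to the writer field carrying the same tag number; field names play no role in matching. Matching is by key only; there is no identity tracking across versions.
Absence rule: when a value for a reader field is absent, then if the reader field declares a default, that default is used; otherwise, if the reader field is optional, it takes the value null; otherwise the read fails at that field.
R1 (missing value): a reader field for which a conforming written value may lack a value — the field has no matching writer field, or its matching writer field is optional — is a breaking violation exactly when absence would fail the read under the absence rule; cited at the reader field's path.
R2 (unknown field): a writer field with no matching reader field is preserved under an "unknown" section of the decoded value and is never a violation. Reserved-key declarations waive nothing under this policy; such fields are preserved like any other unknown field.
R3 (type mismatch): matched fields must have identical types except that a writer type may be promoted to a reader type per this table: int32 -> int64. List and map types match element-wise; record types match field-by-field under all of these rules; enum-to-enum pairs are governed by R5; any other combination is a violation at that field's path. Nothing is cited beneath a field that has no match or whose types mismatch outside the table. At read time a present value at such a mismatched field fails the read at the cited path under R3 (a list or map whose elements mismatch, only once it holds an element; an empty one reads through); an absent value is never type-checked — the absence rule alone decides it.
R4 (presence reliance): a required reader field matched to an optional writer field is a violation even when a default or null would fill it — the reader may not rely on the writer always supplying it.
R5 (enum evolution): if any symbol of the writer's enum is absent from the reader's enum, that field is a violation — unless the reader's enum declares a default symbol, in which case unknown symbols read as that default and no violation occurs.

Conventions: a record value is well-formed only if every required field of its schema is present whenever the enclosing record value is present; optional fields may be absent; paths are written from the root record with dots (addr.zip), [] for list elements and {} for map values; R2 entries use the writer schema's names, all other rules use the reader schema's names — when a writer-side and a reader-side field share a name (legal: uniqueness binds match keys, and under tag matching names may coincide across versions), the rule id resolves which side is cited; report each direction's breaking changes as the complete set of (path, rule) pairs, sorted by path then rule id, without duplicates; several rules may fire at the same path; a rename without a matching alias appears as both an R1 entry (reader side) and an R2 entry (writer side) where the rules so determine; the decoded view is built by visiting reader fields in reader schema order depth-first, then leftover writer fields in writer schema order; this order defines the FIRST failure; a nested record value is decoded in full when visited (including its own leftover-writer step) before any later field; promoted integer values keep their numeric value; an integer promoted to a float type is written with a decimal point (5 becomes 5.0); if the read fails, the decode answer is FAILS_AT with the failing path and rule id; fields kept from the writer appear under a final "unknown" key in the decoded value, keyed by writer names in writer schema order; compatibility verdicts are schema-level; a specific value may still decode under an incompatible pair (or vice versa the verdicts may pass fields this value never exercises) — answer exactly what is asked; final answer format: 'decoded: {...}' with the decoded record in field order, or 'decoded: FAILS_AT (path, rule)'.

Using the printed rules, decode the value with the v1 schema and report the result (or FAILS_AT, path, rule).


in Ticket below, arrows point writer -> reader
decode (reader v1):
  role := "URGENT" (no value, default fills)
  tags := []
  meta := null (not supplied -> null)
  verified := null (not supplied -> null)
  seq := 1
  avatar := null (not supplied -> null)
  rating := 1.5
  => decoded: {"role": "URGENT", "tags": [], "meta": null, "verified": null, "seq": 1, "avatar": null, "rating": 1.5}
remaining Ticket differences; none change what is asked:
  field id in record Geo: tag 1 changed to 33 -> schema-level compatibility only; this Ticket value's decode is unchanged
  removed field avatar from record Ticket -> inert under this dialect — no rule fires on Ticket and the result does not move
  removed field verified from record Ticket (its key 7 joins the reserved list) -> inert under this dialect — no rule fires on Ticket and the result does not move

decoded: {"role": "URGENT", "tags": [], "meta": null, "verified": null, "seq": 1, "avatar": null, "rating": 1.5}


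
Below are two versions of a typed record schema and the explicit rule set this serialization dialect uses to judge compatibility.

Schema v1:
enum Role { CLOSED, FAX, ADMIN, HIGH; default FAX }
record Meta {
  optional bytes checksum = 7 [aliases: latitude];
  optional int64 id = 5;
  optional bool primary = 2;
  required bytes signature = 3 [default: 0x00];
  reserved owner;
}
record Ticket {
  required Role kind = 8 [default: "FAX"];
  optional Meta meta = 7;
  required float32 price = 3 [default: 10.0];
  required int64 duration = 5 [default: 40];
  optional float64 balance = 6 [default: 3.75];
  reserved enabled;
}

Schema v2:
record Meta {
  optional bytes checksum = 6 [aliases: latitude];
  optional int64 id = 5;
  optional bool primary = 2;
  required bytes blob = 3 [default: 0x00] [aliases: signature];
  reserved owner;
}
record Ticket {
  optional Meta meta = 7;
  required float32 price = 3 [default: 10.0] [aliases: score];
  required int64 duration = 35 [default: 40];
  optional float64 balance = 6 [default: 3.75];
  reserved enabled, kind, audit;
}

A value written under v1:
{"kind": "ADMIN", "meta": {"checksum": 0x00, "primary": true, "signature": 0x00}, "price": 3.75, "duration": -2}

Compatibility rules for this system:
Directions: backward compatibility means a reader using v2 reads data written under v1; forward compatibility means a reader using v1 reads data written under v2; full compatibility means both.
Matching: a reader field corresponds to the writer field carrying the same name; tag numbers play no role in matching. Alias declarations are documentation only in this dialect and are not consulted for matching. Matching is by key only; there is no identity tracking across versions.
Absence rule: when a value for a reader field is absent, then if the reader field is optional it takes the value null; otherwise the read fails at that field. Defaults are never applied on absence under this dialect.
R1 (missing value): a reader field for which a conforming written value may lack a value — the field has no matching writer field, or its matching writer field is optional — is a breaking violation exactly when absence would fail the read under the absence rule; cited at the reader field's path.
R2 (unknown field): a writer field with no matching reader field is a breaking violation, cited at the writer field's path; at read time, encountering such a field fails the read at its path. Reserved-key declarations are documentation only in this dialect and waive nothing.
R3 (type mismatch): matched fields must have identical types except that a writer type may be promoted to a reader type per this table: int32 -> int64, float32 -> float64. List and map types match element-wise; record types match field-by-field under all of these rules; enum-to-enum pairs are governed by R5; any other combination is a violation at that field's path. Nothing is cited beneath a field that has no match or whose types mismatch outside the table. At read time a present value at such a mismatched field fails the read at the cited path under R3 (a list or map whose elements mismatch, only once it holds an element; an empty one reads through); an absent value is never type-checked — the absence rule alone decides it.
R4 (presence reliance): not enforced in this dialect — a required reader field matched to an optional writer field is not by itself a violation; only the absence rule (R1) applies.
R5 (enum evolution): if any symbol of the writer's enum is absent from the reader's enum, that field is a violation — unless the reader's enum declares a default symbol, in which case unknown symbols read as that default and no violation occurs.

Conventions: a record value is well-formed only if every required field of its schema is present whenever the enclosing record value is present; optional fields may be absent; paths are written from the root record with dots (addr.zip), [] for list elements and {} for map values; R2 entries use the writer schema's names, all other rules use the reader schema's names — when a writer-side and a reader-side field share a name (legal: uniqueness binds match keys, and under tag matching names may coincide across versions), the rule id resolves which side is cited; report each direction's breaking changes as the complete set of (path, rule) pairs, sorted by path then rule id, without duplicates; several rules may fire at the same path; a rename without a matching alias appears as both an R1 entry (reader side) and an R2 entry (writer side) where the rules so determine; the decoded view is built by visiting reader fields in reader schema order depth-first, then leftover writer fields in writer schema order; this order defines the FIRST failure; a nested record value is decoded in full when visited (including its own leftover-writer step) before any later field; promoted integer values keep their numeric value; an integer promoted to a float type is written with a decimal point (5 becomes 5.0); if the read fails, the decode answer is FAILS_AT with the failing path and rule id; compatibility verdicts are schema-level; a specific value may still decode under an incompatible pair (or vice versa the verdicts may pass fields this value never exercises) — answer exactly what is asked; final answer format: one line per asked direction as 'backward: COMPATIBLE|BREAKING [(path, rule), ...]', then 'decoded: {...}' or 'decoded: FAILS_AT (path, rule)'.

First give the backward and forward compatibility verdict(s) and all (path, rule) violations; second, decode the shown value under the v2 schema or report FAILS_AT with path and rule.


backward: BREAKING [(kind, R2), (meta.blob, R1), (meta.signature, R2)]; forward: BREAKING [(kind, R1), (meta.blob, R2), (meta.signature, R1)]; decoded: FAILS_AT (meta.blob, R1)

arrows below run writer -> reader for Ticket
backward on Ticket — v2 reading data written by v1:
  meta: paired with writer meta (Meta -> Meta; writer optional)
  price: paired with writer price (float32 -> float32; writer required)
  duration: paired with writer duration (int64 -> int64; writer required)
  balance: paired with writer balance (float64 -> float64; writer optional)
  leftover writer field: kind
  meta.checksum: paired with writer meta.checksum (bytes -> bytes; writer optional)
  meta.id: paired with writer meta.id (int64 -> int64; writer optional)
  meta.primary: paired with writer meta.primary (bool -> bool; writer optional)
  meta.blob: no writer match
  leftover writer field: meta.signature
  rule R2 violated at kind
  rule R1 violated at meta.blob
  rule R2 violated at meta.signature
  => 3 violation(s): backward is BREAKING for Ticket
forward on Ticket — v1 reading data written by v2:
  kind: no writer match
  meta: paired with writer meta (Meta -> Meta; writer optional)
  price: paired with writer price (float32 -> float32; writer required)
  duration: paired with writer duration (int64 -> int64; writer required)
  balance: paired with writer balance (float64 -> float64; writer optional)
  meta.checksum: paired with writer meta.checksum (bytes -> bytes; writer optional)
  meta.id: paired with writer meta.id (int64 -> int64; writer optional)
  meta.primary: paired with writer meta.primary (bool -> bool; writer optional)
  meta.signature: no writer match
  leftover writer field: meta.blob
  rule R1 violated at kind
  rule R2 violated at meta.blob
  rule R1 violated at meta.signature
  => 3 violation(s): forward is BREAKING for Ticket
decode walk for Ticket under reader schema v2:
  meta.checksum := 0x00
  meta.id := null (not supplied -> null)
  meta.primary := true
  read fails at meta.blob under R1 (no fill)
  => FAILS_AT (meta.blob, R1)


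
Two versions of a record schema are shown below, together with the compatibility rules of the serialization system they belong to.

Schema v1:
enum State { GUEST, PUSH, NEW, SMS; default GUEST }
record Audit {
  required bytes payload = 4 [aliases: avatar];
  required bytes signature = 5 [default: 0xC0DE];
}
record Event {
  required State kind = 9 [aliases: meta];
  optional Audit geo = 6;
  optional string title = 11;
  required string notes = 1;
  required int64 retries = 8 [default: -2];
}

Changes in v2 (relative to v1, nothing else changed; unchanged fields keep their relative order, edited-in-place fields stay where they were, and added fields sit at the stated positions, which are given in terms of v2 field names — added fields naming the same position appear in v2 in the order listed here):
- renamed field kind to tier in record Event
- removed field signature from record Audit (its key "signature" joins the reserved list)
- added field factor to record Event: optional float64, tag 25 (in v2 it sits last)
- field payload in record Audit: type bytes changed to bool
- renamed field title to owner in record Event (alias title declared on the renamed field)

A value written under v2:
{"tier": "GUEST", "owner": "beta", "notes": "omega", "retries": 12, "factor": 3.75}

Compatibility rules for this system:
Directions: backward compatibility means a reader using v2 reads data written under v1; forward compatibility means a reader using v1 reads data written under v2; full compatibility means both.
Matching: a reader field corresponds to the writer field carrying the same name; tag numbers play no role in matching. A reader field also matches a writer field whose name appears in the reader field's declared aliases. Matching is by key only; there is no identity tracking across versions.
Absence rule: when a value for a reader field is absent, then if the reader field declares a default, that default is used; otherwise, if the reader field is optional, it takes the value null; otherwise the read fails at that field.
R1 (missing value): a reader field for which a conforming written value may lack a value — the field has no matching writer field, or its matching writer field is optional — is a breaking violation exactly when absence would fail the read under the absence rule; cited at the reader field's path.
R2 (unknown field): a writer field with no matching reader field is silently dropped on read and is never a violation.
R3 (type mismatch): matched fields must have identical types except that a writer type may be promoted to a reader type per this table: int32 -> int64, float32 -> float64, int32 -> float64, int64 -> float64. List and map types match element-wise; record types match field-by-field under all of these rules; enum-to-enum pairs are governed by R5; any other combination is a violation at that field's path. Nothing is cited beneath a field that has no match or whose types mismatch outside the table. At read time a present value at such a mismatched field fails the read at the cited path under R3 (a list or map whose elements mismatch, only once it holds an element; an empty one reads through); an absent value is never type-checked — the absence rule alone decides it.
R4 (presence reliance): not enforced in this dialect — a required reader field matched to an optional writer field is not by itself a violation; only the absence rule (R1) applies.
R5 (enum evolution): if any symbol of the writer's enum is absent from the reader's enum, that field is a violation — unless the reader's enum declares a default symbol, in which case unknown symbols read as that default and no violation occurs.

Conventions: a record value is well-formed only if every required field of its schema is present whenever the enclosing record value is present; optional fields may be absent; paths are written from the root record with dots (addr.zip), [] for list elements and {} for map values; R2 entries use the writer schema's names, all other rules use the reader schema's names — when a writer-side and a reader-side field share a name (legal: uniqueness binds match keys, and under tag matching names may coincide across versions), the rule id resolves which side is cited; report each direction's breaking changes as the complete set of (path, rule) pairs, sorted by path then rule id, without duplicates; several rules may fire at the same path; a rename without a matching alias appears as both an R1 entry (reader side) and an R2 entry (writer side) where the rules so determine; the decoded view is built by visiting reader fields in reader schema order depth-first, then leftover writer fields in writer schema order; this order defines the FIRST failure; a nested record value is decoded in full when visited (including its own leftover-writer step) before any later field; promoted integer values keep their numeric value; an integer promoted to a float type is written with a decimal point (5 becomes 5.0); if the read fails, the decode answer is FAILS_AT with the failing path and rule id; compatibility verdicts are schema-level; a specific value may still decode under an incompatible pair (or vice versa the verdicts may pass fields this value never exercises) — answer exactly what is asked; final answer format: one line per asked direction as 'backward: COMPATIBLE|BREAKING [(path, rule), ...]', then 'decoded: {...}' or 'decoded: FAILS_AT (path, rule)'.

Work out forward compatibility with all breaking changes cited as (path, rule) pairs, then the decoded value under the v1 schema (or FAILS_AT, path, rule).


each type pair in Event: writer, then reader
checking forward for Event: reader v1 against writer v2:
  kind has no writer counterpart
  geo: Audit -> Audit, writer optional; from geo
  title has no writer counterpart
  notes: string -> string, writer required; from notes
  retries: int64 -> int64, writer required; from retries
  writer tier: unknown to reader
  writer owner: unknown to reader
  writer factor: unknown to reader
  geo.payload: bool -> bytes, writer required; from geo.payload
  geo.signature has no writer counterpart
  breaking: (geo.payload, R3)
  breaking: (kind, R1)
  forward on Event therefore BREAKING (2)
migrating the Event value to v1:
  read fails at kind under R1 (no fill)
  => FAILS_AT (kind, R1)
diffs on Event not affecting the asked answer:
  removed field signature from record Audit (its key "signature" joins the reserved list) -> inert for the asked Event verdict: nothing fires
  added field factor to record Event: optional float64, tag 25 (in v2 it sits last) -> inert for the asked Event verdict: nothing fires
  renamed field title to owner in record Event (alias title declared on the renamed field) -> inert for the asked Event verdict: nothing fires

forward: BREAKING [(geo.payload, R3), (kind, R1)]; decoded: FAILS_AT (kind, R1)
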